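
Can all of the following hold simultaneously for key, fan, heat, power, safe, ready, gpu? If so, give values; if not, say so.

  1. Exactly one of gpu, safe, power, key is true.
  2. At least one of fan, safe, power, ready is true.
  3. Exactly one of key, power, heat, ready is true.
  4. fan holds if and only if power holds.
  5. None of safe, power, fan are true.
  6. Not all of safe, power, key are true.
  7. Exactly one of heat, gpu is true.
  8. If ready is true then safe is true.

Case fan = True:
  Constraint (5) is violated (fan=T) — contradiction.
Case fan = False:
  (4) with fan=F forces power = False.
  (5) forces safe = False.
  (2) with fan=F, safe=F, power=F forces ready = True.
  Constraint (8) is violated (ready=T, safe=F) — contradiction.
Both cases fail — unsatisfiable.

Unsatisfiable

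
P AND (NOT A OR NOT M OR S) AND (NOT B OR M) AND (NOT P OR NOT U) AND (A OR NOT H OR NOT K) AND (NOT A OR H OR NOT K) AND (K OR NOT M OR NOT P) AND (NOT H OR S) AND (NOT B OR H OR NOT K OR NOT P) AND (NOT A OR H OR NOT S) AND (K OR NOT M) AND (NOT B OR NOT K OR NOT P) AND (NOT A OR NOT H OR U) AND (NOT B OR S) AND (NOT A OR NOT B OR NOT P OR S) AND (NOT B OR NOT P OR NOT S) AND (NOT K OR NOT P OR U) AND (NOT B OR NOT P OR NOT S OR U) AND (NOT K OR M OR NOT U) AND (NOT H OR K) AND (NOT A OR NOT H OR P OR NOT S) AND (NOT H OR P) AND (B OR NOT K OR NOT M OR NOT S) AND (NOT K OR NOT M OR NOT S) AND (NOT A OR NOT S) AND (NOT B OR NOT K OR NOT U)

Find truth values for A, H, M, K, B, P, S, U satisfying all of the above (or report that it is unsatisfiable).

Unit clause (P) forces P = True.
In (NOT P OR NOT U) only NOT U is left, so U = False.
In (NOT K OR NOT P OR U) only NOT K is left, so K = False.
In (NOT H OR K) only NOT H is left, so H = False.
In (K OR NOT M OR NOT P) only NOT M is left, so M = False.
In (NOT B OR M) only NOT B is left, so B = False.
Set A = True.
  then (NOT A OR H OR NOT S) forces S = False.
All clauses satisfied.

A=T, H=F, M=F, K=F, B=F, P=T, S=F, U=F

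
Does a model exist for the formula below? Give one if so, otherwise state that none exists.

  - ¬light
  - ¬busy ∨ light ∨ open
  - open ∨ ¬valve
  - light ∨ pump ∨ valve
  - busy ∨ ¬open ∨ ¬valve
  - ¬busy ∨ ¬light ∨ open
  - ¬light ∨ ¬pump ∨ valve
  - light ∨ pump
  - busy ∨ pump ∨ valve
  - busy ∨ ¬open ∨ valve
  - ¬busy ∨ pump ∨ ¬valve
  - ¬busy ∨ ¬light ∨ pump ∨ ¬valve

valve = False, pump = True, open = False, light = False, busy = False

Unit clause (¬light) forces light = False.
In (light ∨ pump) only pump is left, so pump = True.
Set valve = False.
Set open = False.
  then (¬busy ∨ light ∨ open) forces busy = False.
All clauses satisfied.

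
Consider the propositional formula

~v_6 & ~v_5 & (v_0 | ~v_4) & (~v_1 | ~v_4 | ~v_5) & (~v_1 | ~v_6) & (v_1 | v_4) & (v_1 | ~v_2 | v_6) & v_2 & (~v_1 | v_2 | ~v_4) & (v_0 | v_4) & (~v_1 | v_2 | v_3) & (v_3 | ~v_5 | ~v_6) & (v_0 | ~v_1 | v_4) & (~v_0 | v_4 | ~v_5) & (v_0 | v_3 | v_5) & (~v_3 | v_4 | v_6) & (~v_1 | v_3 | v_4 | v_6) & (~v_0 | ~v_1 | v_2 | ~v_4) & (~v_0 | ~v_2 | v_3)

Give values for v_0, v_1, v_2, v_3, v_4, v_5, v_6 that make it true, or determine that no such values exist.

v_0=T, v_1=T, v_2=T, v_3=T, v_4=T, v_5=F, v_6=F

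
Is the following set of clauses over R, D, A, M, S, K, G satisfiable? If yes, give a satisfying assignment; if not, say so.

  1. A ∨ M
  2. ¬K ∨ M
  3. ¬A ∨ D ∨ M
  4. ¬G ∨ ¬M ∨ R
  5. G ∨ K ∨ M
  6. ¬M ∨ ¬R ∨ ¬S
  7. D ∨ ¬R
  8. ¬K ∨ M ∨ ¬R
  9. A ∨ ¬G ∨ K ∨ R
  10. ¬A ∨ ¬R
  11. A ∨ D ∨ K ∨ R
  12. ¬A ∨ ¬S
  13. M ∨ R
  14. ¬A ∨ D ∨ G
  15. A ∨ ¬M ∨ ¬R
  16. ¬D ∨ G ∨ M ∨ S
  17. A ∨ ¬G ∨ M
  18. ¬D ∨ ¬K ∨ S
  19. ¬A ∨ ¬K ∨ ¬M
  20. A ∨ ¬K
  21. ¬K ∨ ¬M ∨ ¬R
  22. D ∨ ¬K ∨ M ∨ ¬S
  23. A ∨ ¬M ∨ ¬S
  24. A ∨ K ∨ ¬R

R = False, D = True, A = True, M = True, S = False, K = False, G = False

Try R = True:
  (D ∨ ¬R) forces D = True.
  (¬A ∨ ¬R) forces A = False.
  (A ∨ M) forces M = True.
  clause (A ∨ ¬M ∨ ¬R) is falsified — backtrack.
So R = False.
  then (M ∨ R) forces M = True.
  then (¬G ∨ ¬M ∨ R) forces G = False.
Set D = True.
Set A = True.
  then (¬A ∨ ¬S) forces S = False.
  then (¬D ∨ ¬K ∨ S) forces K = False.
All clauses satisfied.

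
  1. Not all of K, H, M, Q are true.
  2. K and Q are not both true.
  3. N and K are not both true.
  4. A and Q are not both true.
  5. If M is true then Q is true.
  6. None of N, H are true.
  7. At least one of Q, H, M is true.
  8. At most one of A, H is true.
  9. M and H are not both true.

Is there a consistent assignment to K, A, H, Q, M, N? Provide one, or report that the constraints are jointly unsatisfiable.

K=F, A=F, H=F, Q=T, M=F, N=F

  (1) {K, H, M, Q}: 1/4 true — not all ✓
  (2) K=F, Q=T — not both ✓
  (3) N=F, K=F — not both ✓
  (4) A=F, Q=T — not both ✓
  (5) M=F ⇒ Q: vacuous ✓
  (6) {N, H}: 0 true — none ✓
  (7) {Q, H, M}: 1 true — at least one ✓
  (8) {A, H}: 0 true — at most one ✓
  (9) M=F, H=F — not both ✓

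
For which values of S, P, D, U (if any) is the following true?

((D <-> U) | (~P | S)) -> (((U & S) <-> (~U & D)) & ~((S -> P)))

S = True; P = False; D = False; U = False

  ((D <-> U) | (~P | S)) -> (((U & S) <-> (~U & D)) & ~((S -> P))) = True
    (D <-> U) | (~P | S) = True
      D <-> U = True
      ~P | S = True
        ~P = True
    ((U & S) <-> (~U & D)) & ~((S -> P)) = True
      (U & S) <-> (~U & D) = True
        U & S = False
        ~U & D = False
          ~U = True
      ~((S -> P)) = True
        S -> P = False
The formula evaluates to True.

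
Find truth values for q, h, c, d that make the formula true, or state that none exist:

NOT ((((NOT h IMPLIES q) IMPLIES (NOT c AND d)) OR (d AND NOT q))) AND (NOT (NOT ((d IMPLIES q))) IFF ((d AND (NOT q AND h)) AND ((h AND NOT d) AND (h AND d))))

The formula is unsatisfiable.

Case d = True: the formula simplifies to NOT ((((NOT h IMPLIES q) IMPLIES NOT c) OR NOT q)) AND NOT q.
  q = True: the conjunct NOT q is False.
  q = False: the conjunct NOT ((((NOT h IMPLIES q) IMPLIES NOT c) OR NOT q)) becomes NOT (((h IMPLIES NOT c) OR True)) = False.
Case d = False: the conjunct NOT (NOT ((d IMPLIES q))) IFF ((d AND (NOT q AND h)) AND ((h AND NOT d) AND (h AND d))) becomes NOT False IFF (False AND False) = False.
Both cases fail — unsatisfiable.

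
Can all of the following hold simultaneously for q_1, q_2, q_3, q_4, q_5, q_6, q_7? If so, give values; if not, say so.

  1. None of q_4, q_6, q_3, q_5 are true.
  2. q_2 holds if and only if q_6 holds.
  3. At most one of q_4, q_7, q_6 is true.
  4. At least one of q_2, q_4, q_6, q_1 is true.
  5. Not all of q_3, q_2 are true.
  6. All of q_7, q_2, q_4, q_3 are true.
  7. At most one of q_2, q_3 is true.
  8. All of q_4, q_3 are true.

Case q_3 = True:
  Constraint (1) is violated (q_3=T) — contradiction.
Case q_3 = False:
  Constraint (6) is violated (q_3=F) — contradiction.
Both cases fail — unsatisfiable.

Unsatisfiable — no assignment works.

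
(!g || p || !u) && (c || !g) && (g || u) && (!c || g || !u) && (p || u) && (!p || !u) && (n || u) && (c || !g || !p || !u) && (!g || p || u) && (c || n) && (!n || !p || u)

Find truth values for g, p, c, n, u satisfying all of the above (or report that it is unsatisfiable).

g=F, p=F, c=F, n=T, u=T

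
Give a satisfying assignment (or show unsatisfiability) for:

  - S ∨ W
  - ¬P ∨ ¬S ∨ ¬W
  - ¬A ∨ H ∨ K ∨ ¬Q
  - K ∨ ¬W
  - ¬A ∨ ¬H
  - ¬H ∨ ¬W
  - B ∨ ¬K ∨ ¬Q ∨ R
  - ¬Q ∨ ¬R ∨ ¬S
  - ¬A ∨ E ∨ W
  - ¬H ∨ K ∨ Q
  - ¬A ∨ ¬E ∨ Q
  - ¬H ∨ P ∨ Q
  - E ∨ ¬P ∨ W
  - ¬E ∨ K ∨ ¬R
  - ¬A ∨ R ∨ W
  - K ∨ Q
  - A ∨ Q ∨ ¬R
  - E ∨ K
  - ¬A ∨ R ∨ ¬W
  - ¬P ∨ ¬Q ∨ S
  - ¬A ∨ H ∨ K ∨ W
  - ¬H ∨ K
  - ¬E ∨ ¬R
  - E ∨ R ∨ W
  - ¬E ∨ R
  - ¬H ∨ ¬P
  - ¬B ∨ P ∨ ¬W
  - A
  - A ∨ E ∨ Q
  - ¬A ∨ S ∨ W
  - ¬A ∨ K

K = True; P = True; W = True; S = False; E = False; A = True; Q = False; B = True; R = True; H = False

Unit clause (A) forces A = True.
In (¬A ∨ K) only K is left, so K = True.
In (¬A ∨ ¬H) only ¬H is left, so H = False.
Set P = True.
Try W = False:
  (S ∨ W) forces S = True.
  (¬A ∨ E ∨ W) forces E = True.
  (¬A ∨ ¬E ∨ Q) forces Q = True.
  (¬Q ∨ ¬R ∨ ¬S) forces R = False.
  clause (¬A ∨ R ∨ W) is falsified — backtrack.
So W = True.
  then (¬P ∨ ¬S ∨ ¬W) forces S = False.
  then (¬A ∨ R ∨ ¬W) forces R = True.
  then (¬P ∨ ¬Q ∨ S) forces Q = False.
  then (¬E ∨ ¬R) forces E = False.
Set B = True.
All clauses satisfied.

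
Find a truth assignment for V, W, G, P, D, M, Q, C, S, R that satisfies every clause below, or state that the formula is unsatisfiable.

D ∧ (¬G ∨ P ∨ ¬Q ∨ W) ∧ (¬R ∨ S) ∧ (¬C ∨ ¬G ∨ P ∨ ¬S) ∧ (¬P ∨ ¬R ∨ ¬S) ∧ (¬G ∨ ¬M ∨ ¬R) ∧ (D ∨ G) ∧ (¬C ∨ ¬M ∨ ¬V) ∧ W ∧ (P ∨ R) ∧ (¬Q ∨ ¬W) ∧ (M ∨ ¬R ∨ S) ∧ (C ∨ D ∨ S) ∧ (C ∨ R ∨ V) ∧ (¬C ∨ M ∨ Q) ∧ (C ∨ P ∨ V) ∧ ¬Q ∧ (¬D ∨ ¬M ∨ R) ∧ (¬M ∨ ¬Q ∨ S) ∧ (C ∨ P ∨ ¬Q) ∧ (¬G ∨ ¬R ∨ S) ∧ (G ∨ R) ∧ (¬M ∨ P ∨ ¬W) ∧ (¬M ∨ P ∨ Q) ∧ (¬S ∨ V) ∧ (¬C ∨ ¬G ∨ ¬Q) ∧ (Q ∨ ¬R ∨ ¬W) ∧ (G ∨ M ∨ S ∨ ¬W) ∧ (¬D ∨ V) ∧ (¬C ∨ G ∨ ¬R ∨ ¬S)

V = True, W = True, G = True, P = True, D = True, M = False, Q = False, C = False, S = True, R = False

Unit clause (D) forces D = True.
Unit clause (W) forces W = True.
In (¬Q ∨ ¬W) only ¬Q is left, so Q = False.
In (Q ∨ ¬R ∨ ¬W) only ¬R is left, so R = False.
In (¬D ∨ V) only V is left, so V = True.
In (P ∨ R) only P is left, so P = True.
In (¬D ∨ ¬M ∨ R) only ¬M is left, so M = False.
In (G ∨ R) only G is left, so G = True.
In (¬C ∨ M ∨ Q) only ¬C is left, so C = False.
Set S = True.
All clauses satisfied.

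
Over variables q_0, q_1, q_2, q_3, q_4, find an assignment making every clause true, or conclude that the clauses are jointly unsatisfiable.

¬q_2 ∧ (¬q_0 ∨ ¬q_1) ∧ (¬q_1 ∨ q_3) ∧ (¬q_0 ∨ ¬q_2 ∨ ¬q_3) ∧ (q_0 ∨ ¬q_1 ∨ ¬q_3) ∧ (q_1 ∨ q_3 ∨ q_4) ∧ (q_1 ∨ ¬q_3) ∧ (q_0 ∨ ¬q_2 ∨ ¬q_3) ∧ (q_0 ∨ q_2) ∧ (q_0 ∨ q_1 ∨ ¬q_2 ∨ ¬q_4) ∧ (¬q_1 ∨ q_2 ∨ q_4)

q_0 = True, q_1 = False, q_2 = False, q_3 = False, q_4 = True

Unit clause (¬q_2) forces q_2 = False.
In (q_0 ∨ q_2) only q_0 is left, so q_0 = True.
In (¬q_0 ∨ ¬q_1) only ¬q_1 is left, so q_1 = False.
In (q_1 ∨ ¬q_3) only ¬q_3 is left, so q_3 = False.
In (q_1 ∨ q_3 ∨ q_4) only q_4 is left, so q_4 = True.
All clauses satisfied.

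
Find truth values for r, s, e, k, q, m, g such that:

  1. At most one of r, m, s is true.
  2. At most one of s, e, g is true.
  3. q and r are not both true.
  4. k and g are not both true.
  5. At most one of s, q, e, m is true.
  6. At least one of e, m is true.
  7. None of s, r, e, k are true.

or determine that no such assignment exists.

r: False; s: False; e: False; k: False; q: False; m: True; g: True

  (1) {r, m, s}: 1 true — at most one ✓
  (2) {s, e, g}: 1 true — at most one ✓
  (3) q=F, r=F — not both ✓
  (4) k=F, g=T — not both ✓
  (5) {s, q, e, m}: 1 true — at most one ✓
  (6) {e, m}: 1 true — at least one ✓
  (7) {s, r, e, k}: 0 true — none ✓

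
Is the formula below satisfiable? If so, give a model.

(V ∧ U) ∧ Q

V = True; U = True; Q = True

  V ∧ U = True
Both conjuncts True, so the formula holds.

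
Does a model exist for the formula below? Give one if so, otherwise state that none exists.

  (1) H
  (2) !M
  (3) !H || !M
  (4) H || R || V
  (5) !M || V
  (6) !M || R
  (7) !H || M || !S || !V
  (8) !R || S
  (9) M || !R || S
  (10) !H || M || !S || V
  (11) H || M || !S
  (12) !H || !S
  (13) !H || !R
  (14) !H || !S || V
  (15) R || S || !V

M = False, H = True, R = False, V = False, S = False

Unit clause (H) forces H = True.
Unit clause (!M) forces M = False.
In (!H || !S) only !S is left, so S = False.
In (!H || !R) only !R is left, so R = False.
In (R || S || !V) only !V is left, so V = False.
All clauses satisfied.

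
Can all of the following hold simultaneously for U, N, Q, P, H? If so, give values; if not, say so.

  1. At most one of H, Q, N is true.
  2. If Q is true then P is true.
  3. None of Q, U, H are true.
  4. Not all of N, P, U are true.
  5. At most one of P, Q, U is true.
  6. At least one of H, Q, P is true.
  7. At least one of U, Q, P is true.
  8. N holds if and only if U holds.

U=F, N=F, Q=F, P=T, H=F

  (1) {H, Q, N}: 0 true — at most one ✓
  (2) Q=F ⇒ P: vacuous ✓
  (3) {Q, U, H}: 0 true — none ✓
  (4) {N, P, U}: 1/3 true — not all ✓
  (5) {P, Q, U}: 1 true — at most one ✓
  (6) {H, Q, P}: 1 true — at least one ✓
  (7) {U, Q, P}: 1 true — at least one ✓
  (8) N=F, U=F — same ✓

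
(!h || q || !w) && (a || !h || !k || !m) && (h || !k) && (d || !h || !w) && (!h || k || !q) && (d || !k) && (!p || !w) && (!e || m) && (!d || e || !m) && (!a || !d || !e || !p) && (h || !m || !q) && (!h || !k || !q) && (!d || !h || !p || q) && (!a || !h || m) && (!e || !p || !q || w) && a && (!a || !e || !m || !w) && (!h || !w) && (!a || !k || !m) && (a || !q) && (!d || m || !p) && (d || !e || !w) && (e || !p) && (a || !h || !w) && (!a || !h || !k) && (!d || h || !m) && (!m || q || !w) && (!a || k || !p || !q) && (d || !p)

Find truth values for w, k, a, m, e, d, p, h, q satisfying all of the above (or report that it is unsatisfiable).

w = False, k = False, a = True, m = False, e = False, d = False, p = False, h = False, q = False

Unit clause (a) forces a = True.
Set w = False.
Try k = True:
  (h || !k) forces h = True.
  clause (!a || !h || !k) is falsified — backtrack.
So k = False.
Set m = False.
  then (!e || m) forces e = False.
  then (!a || !h || m) forces h = False.
  then (e || !p) forces p = False.
Set d = False.
Set q = False.
All clauses satisfied.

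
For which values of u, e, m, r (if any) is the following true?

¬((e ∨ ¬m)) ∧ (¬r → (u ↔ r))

u: True, e: False, m: True, r: True

  ¬((e ∨ ¬m)) = True
    e ∨ ¬m = False
      ¬m = False
  ¬r → (u ↔ r) = True
    ¬r = False
    u ↔ r = True
Both conjuncts True, so the formula holds.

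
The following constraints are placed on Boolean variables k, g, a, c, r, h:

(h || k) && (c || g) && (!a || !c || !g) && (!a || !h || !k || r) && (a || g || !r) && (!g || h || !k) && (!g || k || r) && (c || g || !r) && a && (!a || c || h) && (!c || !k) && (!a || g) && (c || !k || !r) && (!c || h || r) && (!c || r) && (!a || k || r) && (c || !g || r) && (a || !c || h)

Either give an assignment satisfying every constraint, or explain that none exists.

Unit clause (a) forces a = True.
In (!a || g) only g is left, so g = True.
In (!a || !c || !g) only !c is left, so c = False.
In (!a || c || h) only h is left, so h = True.
In (c || !g || r) only r is left, so r = True.
In (c || !k || !r) only !k is left, so k = False.
All clauses satisfied.

k=F, g=T, a=T, c=F, r=T, h=T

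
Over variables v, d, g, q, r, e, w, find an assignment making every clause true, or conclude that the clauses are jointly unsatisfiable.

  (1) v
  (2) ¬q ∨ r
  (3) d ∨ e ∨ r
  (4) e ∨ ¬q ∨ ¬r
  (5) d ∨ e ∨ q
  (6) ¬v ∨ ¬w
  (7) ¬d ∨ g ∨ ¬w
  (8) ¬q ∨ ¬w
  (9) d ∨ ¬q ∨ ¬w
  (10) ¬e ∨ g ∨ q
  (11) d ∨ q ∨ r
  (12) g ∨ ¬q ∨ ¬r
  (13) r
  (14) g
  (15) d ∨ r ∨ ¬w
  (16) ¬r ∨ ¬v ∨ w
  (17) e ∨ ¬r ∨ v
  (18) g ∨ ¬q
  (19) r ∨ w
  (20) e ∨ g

Unsatisfiable — no assignment works.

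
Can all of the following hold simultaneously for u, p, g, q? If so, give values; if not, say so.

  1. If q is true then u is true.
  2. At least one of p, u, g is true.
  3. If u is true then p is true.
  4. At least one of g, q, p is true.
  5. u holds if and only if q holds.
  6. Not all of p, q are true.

u=F, p=T, g=F, q=F

  (1) q=F ⇒ u: vacuous ✓
  (2) {p, u, g}: 1 true — at least one ✓
  (3) u=F ⇒ p: vacuous ✓
  (4) {g, q, p}: 1 true — at least one ✓
  (5) u=F, q=F — same ✓
  (6) {p, q}: 1/2 true — not all ✓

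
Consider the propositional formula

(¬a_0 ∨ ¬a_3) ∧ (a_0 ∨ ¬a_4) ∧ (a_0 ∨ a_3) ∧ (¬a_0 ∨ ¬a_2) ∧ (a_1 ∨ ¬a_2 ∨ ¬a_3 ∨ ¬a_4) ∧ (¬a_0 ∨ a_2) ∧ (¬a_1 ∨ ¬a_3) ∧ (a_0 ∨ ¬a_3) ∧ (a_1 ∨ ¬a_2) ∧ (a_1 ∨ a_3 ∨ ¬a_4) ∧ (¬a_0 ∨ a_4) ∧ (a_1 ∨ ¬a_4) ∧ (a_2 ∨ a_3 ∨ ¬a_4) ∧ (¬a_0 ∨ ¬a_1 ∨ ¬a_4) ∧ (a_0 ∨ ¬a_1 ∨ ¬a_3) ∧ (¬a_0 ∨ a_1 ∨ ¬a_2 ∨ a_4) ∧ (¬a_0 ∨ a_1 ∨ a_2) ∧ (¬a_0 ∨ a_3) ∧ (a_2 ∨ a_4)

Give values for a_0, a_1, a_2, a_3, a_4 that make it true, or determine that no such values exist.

Case a_3 = True:
  (¬a_0 ∨ ¬a_3) forces a_0 = False.
  Clause (a_0 ∨ ¬a_3) is falsified — contradiction.
Case a_3 = False:
  (a_0 ∨ a_3) forces a_0 = True.
  Clause (¬a_0 ∨ a_3) is falsified — contradiction.
Both cases fail, so the formula is unsatisfiable.

Unsatisfiable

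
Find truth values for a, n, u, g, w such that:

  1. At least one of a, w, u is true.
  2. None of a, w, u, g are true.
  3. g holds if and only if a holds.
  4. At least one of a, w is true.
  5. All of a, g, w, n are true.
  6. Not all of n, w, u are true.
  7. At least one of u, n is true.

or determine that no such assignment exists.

Unsatisfiable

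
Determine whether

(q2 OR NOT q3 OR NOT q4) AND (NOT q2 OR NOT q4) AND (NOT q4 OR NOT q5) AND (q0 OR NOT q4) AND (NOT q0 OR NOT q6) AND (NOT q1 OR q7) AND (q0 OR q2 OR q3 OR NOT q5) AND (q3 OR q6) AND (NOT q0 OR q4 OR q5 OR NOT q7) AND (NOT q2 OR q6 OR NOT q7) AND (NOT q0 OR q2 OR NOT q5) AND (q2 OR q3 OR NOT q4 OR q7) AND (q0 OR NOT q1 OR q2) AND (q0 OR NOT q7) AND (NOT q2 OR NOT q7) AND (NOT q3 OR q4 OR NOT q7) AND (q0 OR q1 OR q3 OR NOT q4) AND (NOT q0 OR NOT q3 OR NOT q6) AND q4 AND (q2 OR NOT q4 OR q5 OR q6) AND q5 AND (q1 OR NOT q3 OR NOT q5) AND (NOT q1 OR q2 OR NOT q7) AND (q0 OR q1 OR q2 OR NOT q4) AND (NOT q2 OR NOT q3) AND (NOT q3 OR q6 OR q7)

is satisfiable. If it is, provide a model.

The formula is unsatisfiable.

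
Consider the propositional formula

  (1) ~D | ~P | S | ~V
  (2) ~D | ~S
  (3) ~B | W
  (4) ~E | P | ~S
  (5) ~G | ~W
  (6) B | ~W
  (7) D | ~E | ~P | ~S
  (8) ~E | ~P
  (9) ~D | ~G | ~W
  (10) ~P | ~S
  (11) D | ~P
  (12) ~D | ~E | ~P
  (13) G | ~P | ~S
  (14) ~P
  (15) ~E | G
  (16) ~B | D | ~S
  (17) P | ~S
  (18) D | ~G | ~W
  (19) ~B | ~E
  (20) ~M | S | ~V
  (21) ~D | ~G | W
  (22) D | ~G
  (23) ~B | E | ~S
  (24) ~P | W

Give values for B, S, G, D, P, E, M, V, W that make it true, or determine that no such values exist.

B=T; S=F; G=F; D=T; P=F; E=F; M=T; V=F; W=T

Unit clause (~P) forces P = False.
In (P | ~S) only ~S is left, so S = False.
Set B = True.
  then (~B | W) forces W = True.
  then (~G | ~W) forces G = False.
  then (~E | G) forces E = False.
Set D = True.
Set M = True.
  then (~M | S | ~V) forces V = False.
All clauses satisfied.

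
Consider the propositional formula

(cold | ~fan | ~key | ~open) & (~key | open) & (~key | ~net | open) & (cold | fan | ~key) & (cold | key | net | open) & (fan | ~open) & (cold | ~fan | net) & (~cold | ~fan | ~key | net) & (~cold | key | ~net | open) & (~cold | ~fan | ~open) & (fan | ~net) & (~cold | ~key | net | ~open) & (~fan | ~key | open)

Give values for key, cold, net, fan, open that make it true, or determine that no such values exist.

key: False, cold: True, net: False, fan: False, open: False

Try key = True:
  (~key | open) forces open = True.
  (fan | ~open) forces fan = True.
  (cold | ~fan | ~key | ~open) forces cold = True.
  clause (~cold | ~fan | ~open) is falsified — backtrack.
So key = False.
Set cold = True.
Set net = False.
Set fan = False.
  then (fan | ~open) forces open = False.
All clauses satisfied.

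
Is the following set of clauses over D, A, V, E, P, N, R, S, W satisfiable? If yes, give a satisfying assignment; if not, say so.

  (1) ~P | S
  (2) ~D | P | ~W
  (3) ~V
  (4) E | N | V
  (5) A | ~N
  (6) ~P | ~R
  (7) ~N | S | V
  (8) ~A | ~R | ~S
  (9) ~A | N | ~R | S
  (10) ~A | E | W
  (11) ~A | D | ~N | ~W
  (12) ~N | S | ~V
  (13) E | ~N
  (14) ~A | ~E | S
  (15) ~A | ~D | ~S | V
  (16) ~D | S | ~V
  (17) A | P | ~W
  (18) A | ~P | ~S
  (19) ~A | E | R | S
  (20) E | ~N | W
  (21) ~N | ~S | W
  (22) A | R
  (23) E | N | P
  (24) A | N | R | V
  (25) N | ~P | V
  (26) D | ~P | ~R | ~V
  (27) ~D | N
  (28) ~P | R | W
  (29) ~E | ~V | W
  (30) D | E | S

D: False; A: False; V: False; E: True; P: False; N: False; R: True; S: False; W: False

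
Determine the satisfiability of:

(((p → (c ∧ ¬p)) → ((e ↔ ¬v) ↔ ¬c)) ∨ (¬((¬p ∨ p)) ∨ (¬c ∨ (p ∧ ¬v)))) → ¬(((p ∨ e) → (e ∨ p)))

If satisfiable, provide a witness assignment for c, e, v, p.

c = True, e = True, v = False, p = False

  (((p → (c ∧ ¬p)) → ((e ↔ ¬v) ↔ ¬c)) ∨ (¬((¬p ∨ p)) ∨ (¬c ∨ (p ∧ ¬v)))) → ¬(((p ∨ e) → (e ∨ p))) = True
    ((p → (c ∧ ¬p)) → ((e ↔ ¬v) ↔ ¬c)) ∨ (¬((¬p ∨ p)) ∨ (¬c ∨ (p ∧ ¬v))) = False
      (p → (c ∧ ¬p)) → ((e ↔ ¬v) ↔ ¬c) = False
        p → (c ∧ ¬p) = True
          c ∧ ¬p = True
            ¬p = True
        (e ↔ ¬v) ↔ ¬c = False
          e ↔ ¬v = True
            ¬v = True
          ¬c = False
      ¬((¬p ∨ p)) ∨ (¬c ∨ (p ∧ ¬v)) = False
        ¬((¬p ∨ p)) = False
          ¬p ∨ p = True
            ¬p = True
        ¬c ∨ (p ∧ ¬v) = False
          ¬c = False
          p ∧ ¬v = False
            ¬v = True
    ¬(((p ∨ e) → (e ∨ p))) = False
      (p ∨ e) → (e ∨ p) = True
        p ∨ e = True
        e ∨ p = True
The formula evaluates to True.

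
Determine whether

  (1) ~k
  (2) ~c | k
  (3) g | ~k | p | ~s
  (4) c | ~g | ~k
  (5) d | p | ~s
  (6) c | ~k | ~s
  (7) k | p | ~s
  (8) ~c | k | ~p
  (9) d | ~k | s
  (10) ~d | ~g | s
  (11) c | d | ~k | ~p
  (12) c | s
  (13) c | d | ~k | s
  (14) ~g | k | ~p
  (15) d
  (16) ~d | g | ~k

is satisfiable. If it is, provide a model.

p=T, c=F, d=T, s=T, k=F, g=F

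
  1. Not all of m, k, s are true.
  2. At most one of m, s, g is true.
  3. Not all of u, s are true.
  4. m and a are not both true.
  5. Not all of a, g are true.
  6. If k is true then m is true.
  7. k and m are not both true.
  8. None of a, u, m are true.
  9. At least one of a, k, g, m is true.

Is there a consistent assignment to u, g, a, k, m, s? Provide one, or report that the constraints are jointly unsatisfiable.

u=F, g=T, a=F, k=F, m=F, s=F

  (1) {m, k, s}: 0/3 true — not all ✓
  (2) {m, s, g}: 1 true — at most one ✓
  (3) {u, s}: 0/2 true — not all ✓
  (4) m=F, a=F — not both ✓
  (5) {a, g}: 1/2 true — not all ✓
  (6) k=F ⇒ m: vacuous ✓
  (7) k=F, m=F — not both ✓
  (8) {a, u, m}: 0 true — none ✓
  (9) {a, k, g, m}: 1 true — at least one ✓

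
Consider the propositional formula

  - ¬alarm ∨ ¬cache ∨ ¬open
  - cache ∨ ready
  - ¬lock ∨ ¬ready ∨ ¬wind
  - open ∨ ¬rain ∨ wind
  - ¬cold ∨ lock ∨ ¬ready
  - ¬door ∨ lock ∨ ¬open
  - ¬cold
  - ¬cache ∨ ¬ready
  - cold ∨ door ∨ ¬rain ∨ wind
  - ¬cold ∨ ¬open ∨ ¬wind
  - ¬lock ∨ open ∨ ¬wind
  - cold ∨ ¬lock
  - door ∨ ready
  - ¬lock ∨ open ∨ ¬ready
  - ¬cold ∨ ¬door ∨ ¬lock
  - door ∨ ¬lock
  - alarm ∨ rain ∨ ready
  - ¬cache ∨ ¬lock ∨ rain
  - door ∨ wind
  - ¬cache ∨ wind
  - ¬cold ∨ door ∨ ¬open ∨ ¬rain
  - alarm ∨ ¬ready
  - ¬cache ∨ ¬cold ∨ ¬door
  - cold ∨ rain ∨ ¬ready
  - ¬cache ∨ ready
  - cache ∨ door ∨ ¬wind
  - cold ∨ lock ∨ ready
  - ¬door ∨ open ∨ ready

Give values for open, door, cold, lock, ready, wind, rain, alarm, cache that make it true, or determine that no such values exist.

Unit clause (¬cold) forces cold = False.
In (cold ∨ ¬lock) only ¬lock is left, so lock = False.
In (cold ∨ lock ∨ ready) only ready is left, so ready = True.
In (¬cache ∨ ¬ready) only ¬cache is left, so cache = False.
In (alarm ∨ ¬ready) only alarm is left, so alarm = True.
In (cold ∨ rain ∨ ¬ready) only rain is left, so rain = True.
Try open = True:
  (¬door ∨ lock ∨ ¬open) forces door = False.
  (cold ∨ door ∨ ¬rain ∨ wind) forces wind = True.
  clause (cache ∨ door ∨ ¬wind) is falsified — backtrack.
So open = False.
  then (open ∨ ¬rain ∨ wind) forces wind = True.
  then (cache ∨ door ∨ ¬wind) forces door = True.
All clauses satisfied.

open = False; door = True; cold = False; lock = False; ready = True; wind = True; rain = True; alarm = True; cache = False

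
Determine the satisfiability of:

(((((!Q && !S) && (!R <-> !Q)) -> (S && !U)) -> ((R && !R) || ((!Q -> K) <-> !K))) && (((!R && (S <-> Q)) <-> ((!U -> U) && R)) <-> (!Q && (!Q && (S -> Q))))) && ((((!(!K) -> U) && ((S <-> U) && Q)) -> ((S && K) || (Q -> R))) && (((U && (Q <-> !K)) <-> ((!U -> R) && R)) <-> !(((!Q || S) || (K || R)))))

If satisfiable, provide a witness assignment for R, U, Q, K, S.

UNSATISFIABLE

Case Q = True: the formula simplifies to (((R && !R) || !K) && !(((!R && S) <-> ((!U -> U) && R)))) && ((((!(!K) -> U) && (S <-> U)) -> ((S && K) || R)) && (((U && !K) <-> ((!U -> R) && R)) <-> !((S || (K || R))))).
  R = True: simplifies to (!K && !(!((!U -> U)))) && !((U && !K)).
    U = True: simplifies to !K && !(!K).
      K = True: the conjunct !K is False.
      K = False: the conjunct !(!K) becomes !(!False) = False.
    U = False: the conjunct !(!((!U -> U))) becomes !(!False) = False.
  R = False: simplifies to (!K && !(!S)) && ((((!(!K) -> U) && (S <-> U)) -> (S && K)) && (!((U && !K)) <-> !((S || K)))).
    K = True: the conjunct !K is False.
    K = False: simplifies to !(!S) && (!((S <-> U)) && (!U <-> !S)).
      S = True: simplifies to !U && U.
        U = True: the conjunct !U is False.
        U = False: the conjunct U is False.
      S = False: the conjunct !(!S) becomes !(!False) = False.
Case Q = False: the formula simplifies to ((((!S && !R) -> (S && !U)) -> ((R && !R) || (K <-> !K))) && (((!R && !S) <-> ((!U -> U) && R)) <-> !S)) && !(((U && K) <-> ((!U -> R) && R))).
  R = True: simplifies to ((K <-> !K) && (!((!U -> U)) <-> !S)) && !((U && K)).
    K = True: the conjunct K <-> !K becomes True <-> !True = False.
    K = False: the conjunct K <-> !K becomes False <-> !False = False.
  R = False: simplifies to (((!S -> (S && !U)) -> (K <-> !K)) && (S <-> !S)) && !(!((U && K))).
    S = True: the conjunct S <-> !S becomes True <-> !True = False.
    S = False: the conjunct S <-> !S becomes False <-> !False = False.
Both cases fail — unsatisfiable.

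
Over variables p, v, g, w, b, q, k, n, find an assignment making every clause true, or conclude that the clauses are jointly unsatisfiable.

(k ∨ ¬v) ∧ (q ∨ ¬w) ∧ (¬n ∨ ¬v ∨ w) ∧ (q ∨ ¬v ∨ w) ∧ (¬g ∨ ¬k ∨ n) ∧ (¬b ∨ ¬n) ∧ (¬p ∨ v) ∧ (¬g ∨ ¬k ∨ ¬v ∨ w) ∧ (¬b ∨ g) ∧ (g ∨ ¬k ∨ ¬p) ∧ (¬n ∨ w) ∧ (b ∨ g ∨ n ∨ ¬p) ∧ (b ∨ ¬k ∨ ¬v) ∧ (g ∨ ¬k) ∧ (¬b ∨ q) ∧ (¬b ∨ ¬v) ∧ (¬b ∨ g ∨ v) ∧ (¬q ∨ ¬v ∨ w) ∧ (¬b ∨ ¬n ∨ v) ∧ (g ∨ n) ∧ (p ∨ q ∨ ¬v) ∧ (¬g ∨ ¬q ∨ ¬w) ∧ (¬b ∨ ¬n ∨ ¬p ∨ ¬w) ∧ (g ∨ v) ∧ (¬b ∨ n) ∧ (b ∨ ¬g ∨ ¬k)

Set p = False.
Try v = True:
  (k ∨ ¬v) forces k = True.
  (b ∨ ¬k ∨ ¬v) forces b = True.
  clause (¬b ∨ ¬v) is falsified — backtrack.
So v = False.
  then (g ∨ v) forces g = True.
Set w = False.
  then (¬n ∨ w) forces n = False.
  then (¬b ∨ n) forces b = False.
  then (b ∨ ¬g ∨ ¬k) forces k = False.
Set q = True.
All clauses satisfied.

p: False, v: False, g: True, w: False, b: False, q: True, k: False, n: False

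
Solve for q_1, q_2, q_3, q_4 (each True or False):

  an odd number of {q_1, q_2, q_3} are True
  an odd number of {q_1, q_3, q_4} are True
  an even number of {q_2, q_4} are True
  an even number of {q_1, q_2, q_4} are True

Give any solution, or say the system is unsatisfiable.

q_1=F; q_2=T; q_3=F; q_4=T

{q_1, q_2, q_3}: 1 true → odd ✓
{q_1, q_3, q_4}: 1 true → odd ✓
{q_2, q_4}: 2 true → even ✓
{q_1, q_2, q_4}: 2 true → even ✓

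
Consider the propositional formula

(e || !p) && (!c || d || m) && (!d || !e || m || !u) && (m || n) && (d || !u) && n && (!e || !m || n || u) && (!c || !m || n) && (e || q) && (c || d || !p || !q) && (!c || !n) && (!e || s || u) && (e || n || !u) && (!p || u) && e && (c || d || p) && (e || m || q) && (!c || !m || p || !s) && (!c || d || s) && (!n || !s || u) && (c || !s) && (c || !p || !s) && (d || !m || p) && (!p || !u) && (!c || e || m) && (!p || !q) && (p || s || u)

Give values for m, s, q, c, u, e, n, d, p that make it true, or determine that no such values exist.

Unit clause (n) forces n = True.
In (!c || !n) only !c is left, so c = False.
Unit clause (e) forces e = True.
In (c || !s) only !s is left, so s = False.
In (!e || s || u) only u is left, so u = True.
In (!p || !u) only !p is left, so p = False.
In (d || !u) only d is left, so d = True.
In (!d || !e || m || !u) only m is left, so m = True.
Set q = False.
All clauses satisfied.

m = True, s = False, q = False, c = False, u = True, e = True, n = True, d = True, p = False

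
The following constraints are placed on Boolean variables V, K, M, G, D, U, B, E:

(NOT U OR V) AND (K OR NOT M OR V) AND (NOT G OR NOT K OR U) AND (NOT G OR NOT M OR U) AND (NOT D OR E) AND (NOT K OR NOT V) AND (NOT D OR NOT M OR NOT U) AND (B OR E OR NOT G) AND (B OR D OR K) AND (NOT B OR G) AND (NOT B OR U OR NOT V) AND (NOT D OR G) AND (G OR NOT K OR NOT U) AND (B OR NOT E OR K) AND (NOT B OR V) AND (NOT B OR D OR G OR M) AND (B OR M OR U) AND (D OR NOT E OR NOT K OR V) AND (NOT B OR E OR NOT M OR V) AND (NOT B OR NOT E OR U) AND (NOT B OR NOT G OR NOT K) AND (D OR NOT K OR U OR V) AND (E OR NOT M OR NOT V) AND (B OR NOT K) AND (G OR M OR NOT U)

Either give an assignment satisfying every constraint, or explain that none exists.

Try V = False:
  (NOT U OR V) forces U = False.
  (NOT B OR V) forces B = False.
  (B OR M OR U) forces M = True.
  (K OR NOT M OR V) forces K = True.
  clause (B OR NOT K) is falsified — backtrack.
So V = True.
  then (NOT K OR NOT V) forces K = False.
Set M = False.
Set G = True.
Set D = True.
  then (NOT D OR E) forces E = True.
  then (B OR NOT E OR K) forces B = True.
  then (NOT B OR NOT E OR U) forces U = True.
All clauses satisfied.

V = True, K = False, M = False, G = True, D = True, U = True, B = True, E = True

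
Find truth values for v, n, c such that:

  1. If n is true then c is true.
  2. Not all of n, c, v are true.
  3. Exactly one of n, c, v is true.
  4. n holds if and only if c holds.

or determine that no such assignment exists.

v=T, n=F, c=F

  (1) n=F ⇒ c: vacuous ✓
  (2) {n, c, v}: 1/3 true — not all ✓
  (3) {n, c, v}: 1 true — exactly one ✓
  (4) n=F, c=F — same ✓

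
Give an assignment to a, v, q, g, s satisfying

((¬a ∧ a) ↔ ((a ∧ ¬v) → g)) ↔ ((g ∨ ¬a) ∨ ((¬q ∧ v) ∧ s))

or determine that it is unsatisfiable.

a: True; v: True; q: True; g: False; s: False

  ((¬a ∧ a) ↔ ((a ∧ ¬v) → g)) ↔ ((g ∨ ¬a) ∨ ((¬q ∧ v) ∧ s)) = True
    (¬a ∧ a) ↔ ((a ∧ ¬v) → g) = False
      ¬a ∧ a = False
        ¬a = False
      (a ∧ ¬v) → g = True
        a ∧ ¬v = False
          ¬v = False
    (g ∨ ¬a) ∨ ((¬q ∧ v) ∧ s) = False
      g ∨ ¬a = False
        ¬a = False
      (¬q ∧ v) ∧ s = False
        ¬q ∧ v = False
          ¬q = False
The formula evaluates to True.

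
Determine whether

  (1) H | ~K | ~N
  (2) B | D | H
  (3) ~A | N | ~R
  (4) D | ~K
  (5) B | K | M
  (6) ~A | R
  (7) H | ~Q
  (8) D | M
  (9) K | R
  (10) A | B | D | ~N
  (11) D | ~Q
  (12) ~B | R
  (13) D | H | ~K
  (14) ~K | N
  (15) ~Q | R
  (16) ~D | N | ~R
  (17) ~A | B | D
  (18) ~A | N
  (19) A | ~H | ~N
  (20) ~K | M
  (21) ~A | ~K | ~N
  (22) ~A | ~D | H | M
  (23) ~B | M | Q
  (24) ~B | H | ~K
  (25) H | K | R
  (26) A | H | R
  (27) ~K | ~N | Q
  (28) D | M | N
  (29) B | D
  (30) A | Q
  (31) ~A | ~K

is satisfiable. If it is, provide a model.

Set N = True.
Try R = False:
  (~A | R) forces A = False.
  (K | R) forces K = True.
  (H | ~K | ~N) forces H = True.
  clause (A | ~H | ~N) is falsified — backtrack.
So R = True.
Set B = False.
  then (B | D) forces D = True.
Set M = True.
Set A = True.
  then (~A | ~K | ~N) forces K = False.
Set Q = False.
Set H = True.
All clauses satisfied.

N: True, R: True, B: False, M: True, D: True, A: True, K: False, Q: False, H: True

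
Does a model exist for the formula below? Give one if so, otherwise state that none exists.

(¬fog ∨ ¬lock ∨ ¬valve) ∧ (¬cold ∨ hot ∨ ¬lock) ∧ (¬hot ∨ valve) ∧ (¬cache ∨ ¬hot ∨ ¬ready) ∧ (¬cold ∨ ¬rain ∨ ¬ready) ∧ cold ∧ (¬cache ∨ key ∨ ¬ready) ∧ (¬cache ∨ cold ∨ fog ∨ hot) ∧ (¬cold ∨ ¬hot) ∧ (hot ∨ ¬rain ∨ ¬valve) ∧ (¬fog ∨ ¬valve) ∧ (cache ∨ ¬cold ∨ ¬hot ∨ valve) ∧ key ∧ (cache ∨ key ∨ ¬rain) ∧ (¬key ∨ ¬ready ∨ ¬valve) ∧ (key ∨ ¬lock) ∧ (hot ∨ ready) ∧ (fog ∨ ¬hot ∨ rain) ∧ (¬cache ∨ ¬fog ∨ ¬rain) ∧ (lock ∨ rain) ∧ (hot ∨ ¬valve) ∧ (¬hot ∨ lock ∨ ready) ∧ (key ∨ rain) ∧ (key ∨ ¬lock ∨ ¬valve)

No satisfying assignment exists.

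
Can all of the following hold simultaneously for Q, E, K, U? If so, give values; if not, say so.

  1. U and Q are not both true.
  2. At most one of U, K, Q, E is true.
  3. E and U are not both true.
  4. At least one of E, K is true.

Q=F, E=T, K=F, U=F

  (1) U=F, Q=F — not both ✓
  (2) {U, K, Q, E}: 1 true — at most one ✓
  (3) E=T, U=F — not both ✓
  (4) {E, K}: 1 true — at least one ✓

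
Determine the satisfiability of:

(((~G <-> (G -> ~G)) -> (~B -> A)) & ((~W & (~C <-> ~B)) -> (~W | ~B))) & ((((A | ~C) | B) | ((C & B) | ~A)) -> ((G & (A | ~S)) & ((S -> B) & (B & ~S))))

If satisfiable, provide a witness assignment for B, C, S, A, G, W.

B = True, C = False, S = False, A = False, G = True, W = False

  ((~G <-> (G -> ~G)) -> (~B -> A)) & ((~W & (~C <-> ~B)) -> (~W | ~B)) = True
    (~G <-> (G -> ~G)) -> (~B -> A) = True
      ~G <-> (G -> ~G) = True
        ~G = False
        G -> ~G = False
          ~G = False
      ~B -> A = True
        ~B = False
    (~W & (~C <-> ~B)) -> (~W | ~B) = True
      ~W & (~C <-> ~B) = False
        ~W = True
        ~C <-> ~B = False
          ~C = True
          ~B = False
      ~W | ~B = True
        ~W = True
        ~B = False
  (((A | ~C) | B) | ((C & B) | ~A)) -> ((G & (A | ~S)) & ((S -> B) & (B & ~S))) = True
    ((A | ~C) | B) | ((C & B) | ~A) = True
      (A | ~C) | B = True
        A | ~C = True
          ~C = True
      (C & B) | ~A = True
        C & B = False
        ~A = True
    (G & (A | ~S)) & ((S -> B) & (B & ~S)) = True
      G & (A | ~S) = True
        A | ~S = True
          ~S = True
      (S -> B) & (B & ~S) = True
        S -> B = True
        B & ~S = True
          ~S = True
Both conjuncts True, so the formula holds.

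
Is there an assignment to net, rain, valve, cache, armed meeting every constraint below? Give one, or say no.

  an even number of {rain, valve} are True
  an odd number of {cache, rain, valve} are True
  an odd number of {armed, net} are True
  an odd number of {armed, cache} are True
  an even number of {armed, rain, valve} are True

net: True; rain: False; valve: False; cache: True; armed: False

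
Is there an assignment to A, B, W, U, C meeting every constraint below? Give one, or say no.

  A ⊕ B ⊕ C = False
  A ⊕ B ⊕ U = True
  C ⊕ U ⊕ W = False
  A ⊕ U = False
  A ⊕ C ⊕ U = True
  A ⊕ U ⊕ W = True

A=F, B=T, W=T, U=F, C=T

A ⊕ B ⊕ C = F ⊕ T ⊕ T = False ✓
A ⊕ B ⊕ U = F ⊕ T ⊕ F = True ✓
C ⊕ U ⊕ W = T ⊕ F ⊕ T = False ✓
A ⊕ U = F ⊕ F = False ✓
A ⊕ C ⊕ U = F ⊕ T ⊕ F = True ✓
A ⊕ U ⊕ W = F ⊕ F ⊕ T = True ✓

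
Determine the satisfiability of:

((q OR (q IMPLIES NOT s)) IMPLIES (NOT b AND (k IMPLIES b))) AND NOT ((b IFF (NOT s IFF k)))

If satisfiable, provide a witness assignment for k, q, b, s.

k: False, q: True, b: False, s: True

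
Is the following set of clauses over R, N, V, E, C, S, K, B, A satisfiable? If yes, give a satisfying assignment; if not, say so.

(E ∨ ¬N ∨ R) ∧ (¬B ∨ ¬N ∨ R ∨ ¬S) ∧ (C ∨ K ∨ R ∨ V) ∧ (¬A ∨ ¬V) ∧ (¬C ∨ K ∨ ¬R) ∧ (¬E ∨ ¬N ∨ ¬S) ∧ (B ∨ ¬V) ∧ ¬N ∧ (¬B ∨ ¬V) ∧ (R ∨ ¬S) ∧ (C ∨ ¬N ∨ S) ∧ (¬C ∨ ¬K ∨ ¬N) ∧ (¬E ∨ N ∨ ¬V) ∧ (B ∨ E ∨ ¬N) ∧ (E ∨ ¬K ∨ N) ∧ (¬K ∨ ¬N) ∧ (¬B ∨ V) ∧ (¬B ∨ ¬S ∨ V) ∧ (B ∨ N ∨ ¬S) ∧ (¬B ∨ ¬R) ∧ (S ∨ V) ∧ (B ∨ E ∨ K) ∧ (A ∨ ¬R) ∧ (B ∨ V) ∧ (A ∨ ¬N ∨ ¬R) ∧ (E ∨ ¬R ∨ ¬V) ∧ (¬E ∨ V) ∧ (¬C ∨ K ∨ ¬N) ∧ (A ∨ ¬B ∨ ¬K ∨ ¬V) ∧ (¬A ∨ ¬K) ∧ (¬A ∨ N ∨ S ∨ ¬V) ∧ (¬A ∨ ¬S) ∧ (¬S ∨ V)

Unsatisfiable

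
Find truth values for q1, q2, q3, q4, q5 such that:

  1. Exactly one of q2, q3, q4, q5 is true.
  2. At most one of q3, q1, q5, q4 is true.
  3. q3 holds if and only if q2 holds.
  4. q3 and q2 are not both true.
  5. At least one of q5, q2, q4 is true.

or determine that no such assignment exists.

q1 = False; q2 = False; q3 = False; q4 = True; q5 = False

  (1) {q2, q3, q4, q5}: 1 true — exactly one ✓
  (2) {q3, q1, q5, q4}: 1 true — at most one ✓
  (3) q3=F, q2=F — same ✓
  (4) q3=F, q2=F — not both ✓
  (5) {q5, q2, q4}: 1 true — at least one ✓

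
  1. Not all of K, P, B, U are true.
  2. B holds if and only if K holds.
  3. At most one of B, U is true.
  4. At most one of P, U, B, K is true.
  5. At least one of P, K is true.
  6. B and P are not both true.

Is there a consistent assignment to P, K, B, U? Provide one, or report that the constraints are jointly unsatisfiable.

P: True; K: False; B: False; U: False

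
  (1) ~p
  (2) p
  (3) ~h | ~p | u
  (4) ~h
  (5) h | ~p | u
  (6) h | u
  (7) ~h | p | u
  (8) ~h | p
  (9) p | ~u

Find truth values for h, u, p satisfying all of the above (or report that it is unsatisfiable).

The formula is unsatisfiable.

Case p = True:
  Clause (~p) is falsified — contradiction.
Case p = False:
  Clause (p) is falsified — contradiction.
Both cases fail, so the formula is unsatisfiable.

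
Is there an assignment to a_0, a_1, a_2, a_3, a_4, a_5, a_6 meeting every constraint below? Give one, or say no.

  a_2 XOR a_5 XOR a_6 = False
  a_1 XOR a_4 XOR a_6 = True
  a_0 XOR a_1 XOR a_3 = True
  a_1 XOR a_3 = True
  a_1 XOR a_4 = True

a_0 = False; a_1 = True; a_2 = False; a_3 = False; a_4 = False; a_5 = False; a_6 = False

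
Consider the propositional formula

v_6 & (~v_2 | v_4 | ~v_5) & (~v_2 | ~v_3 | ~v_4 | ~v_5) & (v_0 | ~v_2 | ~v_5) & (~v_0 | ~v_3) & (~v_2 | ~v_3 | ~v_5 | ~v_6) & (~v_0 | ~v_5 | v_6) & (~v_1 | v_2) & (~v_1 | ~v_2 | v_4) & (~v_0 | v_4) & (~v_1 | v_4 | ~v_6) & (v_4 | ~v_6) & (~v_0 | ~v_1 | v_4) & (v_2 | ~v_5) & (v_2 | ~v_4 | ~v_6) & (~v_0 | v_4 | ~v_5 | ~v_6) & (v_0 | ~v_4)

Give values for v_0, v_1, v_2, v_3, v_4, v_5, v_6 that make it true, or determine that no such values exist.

Unit clause (v_6) forces v_6 = True.
In (v_4 | ~v_6) only v_4 is left, so v_4 = True.
In (v_2 | ~v_4 | ~v_6) only v_2 is left, so v_2 = True.
In (v_0 | ~v_4) only v_0 is left, so v_0 = True.
In (~v_0 | ~v_3) only ~v_3 is left, so v_3 = False.
Set v_1 = True.
Set v_5 = True.
All clauses satisfied.

v_0 = True, v_1 = True, v_2 = True, v_3 = False, v_4 = True, v_5 = True, v_6 = True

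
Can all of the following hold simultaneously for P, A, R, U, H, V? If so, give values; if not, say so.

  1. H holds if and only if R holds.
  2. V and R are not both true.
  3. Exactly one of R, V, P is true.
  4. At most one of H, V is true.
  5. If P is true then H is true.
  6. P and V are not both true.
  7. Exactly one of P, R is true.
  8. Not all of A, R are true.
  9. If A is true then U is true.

P=F; A=F; R=T; U=T; H=T; V=F

  (1) H=T, R=T — same ✓
  (2) V=F, R=T — not both ✓
  (3) {R, V, P}: 1 true — exactly one ✓
  (4) {H, V}: 1 true — at most one ✓
  (5) P=F ⇒ H: vacuous ✓
  (6) P=F, V=F — not both ✓
  (7) {P, R}: 1 true — exactly one ✓
  (8) {A, R}: 1/2 true — not all ✓
  (9) A=F ⇒ U: vacuous ✓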